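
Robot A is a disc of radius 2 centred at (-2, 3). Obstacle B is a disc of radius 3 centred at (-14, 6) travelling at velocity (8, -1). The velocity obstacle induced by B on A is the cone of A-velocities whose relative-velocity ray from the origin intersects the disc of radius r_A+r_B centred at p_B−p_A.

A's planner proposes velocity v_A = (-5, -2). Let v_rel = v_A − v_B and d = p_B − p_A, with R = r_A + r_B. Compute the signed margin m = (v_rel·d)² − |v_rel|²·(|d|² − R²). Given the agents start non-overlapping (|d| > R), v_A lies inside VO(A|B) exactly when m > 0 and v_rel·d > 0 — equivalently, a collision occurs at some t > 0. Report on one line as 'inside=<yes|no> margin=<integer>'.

d = (-12, 3),  |d|² = 153;  R = 2+3 = 5,  c = 153−5² = 128
v_rel = (-13, -1),  |v_rel|² = 170;  v_rel·d = (-13)·(-12) + (-1)·(3) = 153
170·t² − 306·t + 128 = 0  ⇒  m = 153² − 170·128 = 1649
m = 1649 > 0,  v_rel·d = 153 > 0  ⇒  inside

inside=yes margin=1649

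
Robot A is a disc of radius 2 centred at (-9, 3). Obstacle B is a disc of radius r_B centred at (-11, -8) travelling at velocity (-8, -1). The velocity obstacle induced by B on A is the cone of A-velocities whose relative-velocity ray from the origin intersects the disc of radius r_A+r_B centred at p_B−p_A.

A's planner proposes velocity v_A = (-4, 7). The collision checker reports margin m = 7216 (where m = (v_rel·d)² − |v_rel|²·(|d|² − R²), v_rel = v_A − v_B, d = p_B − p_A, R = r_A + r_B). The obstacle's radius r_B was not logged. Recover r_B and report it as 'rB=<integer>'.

m = 7216
d = (-2, -11);  v_rel = (4, 8),  |v_rel|² = 80
v_rel×d = (4)·(-11) − (8)·(-2) = -28
since m = R²·80 − (-28)²:  R² = (784 + 7216) / 80 = 100
R = √100 = 10  ⇒  r_B = 10 − 2 = 8

rB=8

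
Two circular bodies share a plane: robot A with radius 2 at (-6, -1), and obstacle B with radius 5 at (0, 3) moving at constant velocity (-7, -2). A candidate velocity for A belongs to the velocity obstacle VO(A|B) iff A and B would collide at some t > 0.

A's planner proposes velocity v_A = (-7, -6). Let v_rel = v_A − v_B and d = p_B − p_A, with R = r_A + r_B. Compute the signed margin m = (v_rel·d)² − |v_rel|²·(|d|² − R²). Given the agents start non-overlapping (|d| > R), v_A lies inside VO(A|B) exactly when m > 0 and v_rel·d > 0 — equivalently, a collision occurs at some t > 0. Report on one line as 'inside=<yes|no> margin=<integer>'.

d = (6, 4),  |d|² = 52;  R = 2+5 = 7,  c = 52−7² = 3
v_rel = (0, -4),  |v_rel|² = 16;  v_rel·d = (0)·(6) + (-4)·(4) = -16
16·t² + 32·t + 3 = 0  ⇒  m = (-16)² − 16·3 = 208
m = 208 > 0,  v_rel·d = -16 < 0  ⇒  outside

inside=no margin=208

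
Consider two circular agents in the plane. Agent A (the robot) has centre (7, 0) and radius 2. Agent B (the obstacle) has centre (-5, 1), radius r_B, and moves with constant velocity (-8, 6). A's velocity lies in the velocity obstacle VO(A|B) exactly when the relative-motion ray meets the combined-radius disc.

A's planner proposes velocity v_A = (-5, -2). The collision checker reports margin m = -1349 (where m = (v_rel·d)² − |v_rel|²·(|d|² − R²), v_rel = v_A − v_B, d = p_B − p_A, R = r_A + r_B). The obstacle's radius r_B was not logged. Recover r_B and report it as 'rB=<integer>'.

m = -1349
d = (-12, 1);  v_rel = (3, -8),  |v_rel|² = 73
v_rel×d = (3)·(1) − (-8)·(-12) = -93
since m = R²·73 − (-93)²:  R² = (8649 + -1349) / 73 = 100
R = √100 = 10  ⇒  r_B = 10 − 2 = 8

rB=8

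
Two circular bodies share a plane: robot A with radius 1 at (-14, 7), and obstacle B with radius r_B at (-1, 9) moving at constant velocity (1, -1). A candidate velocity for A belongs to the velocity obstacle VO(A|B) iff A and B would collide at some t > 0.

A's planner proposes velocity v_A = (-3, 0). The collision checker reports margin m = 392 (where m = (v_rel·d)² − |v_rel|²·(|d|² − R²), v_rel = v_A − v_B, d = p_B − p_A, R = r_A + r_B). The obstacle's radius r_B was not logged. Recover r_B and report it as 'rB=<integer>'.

m = 392
d = (13, 2);  v_rel = (-4, 1),  |v_rel|² = 17
v_rel×d = (-4)·(2) − (1)·(13) = -21
since m = R²·17 − (-21)²:  R² = (441 + 392) / 17 = 49
R = √49 = 7  ⇒  r_B = 7 − 1 = 6

rB=6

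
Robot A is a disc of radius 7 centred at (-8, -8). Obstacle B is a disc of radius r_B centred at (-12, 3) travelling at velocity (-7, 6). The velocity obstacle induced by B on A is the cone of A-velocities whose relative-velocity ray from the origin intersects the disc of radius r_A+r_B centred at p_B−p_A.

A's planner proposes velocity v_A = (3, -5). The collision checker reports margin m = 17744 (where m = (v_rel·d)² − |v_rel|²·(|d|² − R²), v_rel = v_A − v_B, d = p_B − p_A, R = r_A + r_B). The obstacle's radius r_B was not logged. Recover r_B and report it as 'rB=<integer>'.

m = 17744
d = (-4, 11);  v_rel = (10, -11),  |v_rel|² = 221
v_rel×d = (10)·(11) − (-11)·(-4) = 66
since m = R²·221 − 66²:  R² = (4356 + 17744) / 221 = 100
R = √100 = 10  ⇒  r_B = 10 − 7 = 3

rB=3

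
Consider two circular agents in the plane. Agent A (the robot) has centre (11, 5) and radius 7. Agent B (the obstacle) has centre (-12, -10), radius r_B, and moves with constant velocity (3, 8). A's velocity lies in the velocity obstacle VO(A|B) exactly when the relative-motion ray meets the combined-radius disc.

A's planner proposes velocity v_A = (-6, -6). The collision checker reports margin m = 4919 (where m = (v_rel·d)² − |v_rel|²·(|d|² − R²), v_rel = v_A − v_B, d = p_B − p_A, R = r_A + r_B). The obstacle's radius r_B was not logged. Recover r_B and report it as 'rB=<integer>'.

m = 4919
d = (-23, -15);  v_rel = (-9, -14),  |v_rel|² = 277
v_rel×d = (-9)·(-15) − (-14)·(-23) = -187
since m = R²·277 − (-187)²:  R² = (34969 + 4919) / 277 = 144
R = √144 = 12  ⇒  r_B = 12 − 7 = 5

rB=5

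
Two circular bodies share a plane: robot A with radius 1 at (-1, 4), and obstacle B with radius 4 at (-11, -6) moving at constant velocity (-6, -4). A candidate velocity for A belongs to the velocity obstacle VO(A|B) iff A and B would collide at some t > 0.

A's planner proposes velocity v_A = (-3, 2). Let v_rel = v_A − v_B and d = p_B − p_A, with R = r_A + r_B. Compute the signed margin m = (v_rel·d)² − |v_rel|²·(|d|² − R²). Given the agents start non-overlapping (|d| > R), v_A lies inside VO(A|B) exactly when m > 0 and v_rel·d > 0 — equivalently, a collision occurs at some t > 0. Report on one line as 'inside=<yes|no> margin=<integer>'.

d = (-10, -10),  |d|² = 200;  R = 1+4 = 5,  c = 200−5² = 175
v_rel = (3, 6),  |v_rel|² = 45;  v_rel·d = (3)·(-10) + (6)·(-10) = -90
45·t² + 180·t + 175 = 0  ⇒  m = (-90)² − 45·175 = 225
m = 225 > 0,  v_rel·d = -90 < 0  ⇒  outside

inside=no margin=225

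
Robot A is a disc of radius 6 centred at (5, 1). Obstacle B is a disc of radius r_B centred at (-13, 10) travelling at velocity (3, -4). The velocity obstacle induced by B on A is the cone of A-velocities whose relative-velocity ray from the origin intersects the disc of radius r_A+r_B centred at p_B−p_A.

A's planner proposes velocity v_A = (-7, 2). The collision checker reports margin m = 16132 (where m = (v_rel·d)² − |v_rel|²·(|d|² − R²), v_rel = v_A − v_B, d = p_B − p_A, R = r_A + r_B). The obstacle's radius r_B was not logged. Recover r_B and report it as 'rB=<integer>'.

m = 16132
d = (-18, 9);  v_rel = (-10, 6),  |v_rel|² = 136
v_rel×d = (-10)·(9) − (6)·(-18) = 18
since m = R²·136 − 18²:  R² = (324 + 16132) / 136 = 121
R = √121 = 11  ⇒  r_B = 11 − 6 = 5

rB=5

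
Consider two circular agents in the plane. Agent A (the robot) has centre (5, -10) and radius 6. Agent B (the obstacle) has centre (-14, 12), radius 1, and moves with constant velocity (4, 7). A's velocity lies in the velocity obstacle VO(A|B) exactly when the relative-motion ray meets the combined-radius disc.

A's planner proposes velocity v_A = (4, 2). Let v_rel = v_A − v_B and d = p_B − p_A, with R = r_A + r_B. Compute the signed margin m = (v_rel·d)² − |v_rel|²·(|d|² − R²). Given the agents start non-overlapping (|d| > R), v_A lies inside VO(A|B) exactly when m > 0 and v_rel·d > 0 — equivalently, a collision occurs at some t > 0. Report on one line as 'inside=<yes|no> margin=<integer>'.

d = (-19, 22),  |d|² = 845;  R = 6+1 = 7,  c = 845−7² = 796
v_rel = (0, -5),  |v_rel|² = 25;  v_rel·d = (0)·(-19) + (-5)·(22) = -110
25·t² + 220·t + 796 = 0  ⇒  m = (-110)² − 25·796 = -7800
m = -7800 < 0,  v_rel·d = -110 < 0  ⇒  outside

inside=no margin=-7800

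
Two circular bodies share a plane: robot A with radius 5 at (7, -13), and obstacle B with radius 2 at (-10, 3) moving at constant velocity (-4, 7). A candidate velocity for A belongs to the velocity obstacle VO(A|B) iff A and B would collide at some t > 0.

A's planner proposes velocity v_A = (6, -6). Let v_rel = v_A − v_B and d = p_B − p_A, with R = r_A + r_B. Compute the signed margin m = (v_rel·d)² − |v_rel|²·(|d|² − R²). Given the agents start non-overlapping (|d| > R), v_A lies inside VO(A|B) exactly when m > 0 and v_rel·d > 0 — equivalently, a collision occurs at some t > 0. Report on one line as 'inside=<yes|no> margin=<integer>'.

d = (-17, 16),  |d|² = 545;  R = 5+2 = 7,  c = 545−7² = 496
v_rel = (10, -13),  |v_rel|² = 269;  v_rel·d = (10)·(-17) + (-13)·(16) = -378
269·t² + 756·t + 496 = 0  ⇒  m = (-378)² − 269·496 = 9460
m = 9460 > 0,  v_rel·d = -378 < 0  ⇒  outside

inside=no margin=9460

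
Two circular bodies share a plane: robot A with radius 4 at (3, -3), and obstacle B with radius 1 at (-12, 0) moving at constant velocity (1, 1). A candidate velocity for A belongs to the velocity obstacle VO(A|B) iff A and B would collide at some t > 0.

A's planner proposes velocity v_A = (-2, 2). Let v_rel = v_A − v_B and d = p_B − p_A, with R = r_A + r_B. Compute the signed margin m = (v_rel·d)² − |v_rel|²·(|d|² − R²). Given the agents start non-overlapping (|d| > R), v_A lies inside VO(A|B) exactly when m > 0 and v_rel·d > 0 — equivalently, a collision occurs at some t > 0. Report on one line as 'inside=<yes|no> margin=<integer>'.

d = (-15, 3),  |d|² = 234;  R = 4+1 = 5,  c = 234−5² = 209
v_rel = (-3, 1),  |v_rel|² = 10;  v_rel·d = (-3)·(-15) + (1)·(3) = 48
10·t² − 96·t + 209 = 0  ⇒  m = 48² − 10·209 = 214
m = 214 > 0,  v_rel·d = 48 > 0  ⇒  inside

inside=yes margin=214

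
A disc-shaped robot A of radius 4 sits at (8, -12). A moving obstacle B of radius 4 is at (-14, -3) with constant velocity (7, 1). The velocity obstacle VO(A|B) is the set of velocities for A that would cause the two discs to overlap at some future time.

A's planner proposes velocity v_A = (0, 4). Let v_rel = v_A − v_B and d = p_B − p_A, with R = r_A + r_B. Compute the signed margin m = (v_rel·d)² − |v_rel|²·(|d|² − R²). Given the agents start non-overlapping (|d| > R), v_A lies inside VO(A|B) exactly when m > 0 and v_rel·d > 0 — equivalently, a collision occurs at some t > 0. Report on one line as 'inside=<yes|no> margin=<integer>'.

d = (-22, 9),  |d|² = 565;  R = 4+4 = 8,  c = 565−8² = 501
v_rel = (-7, 3),  |v_rel|² = 58;  v_rel·d = (-7)·(-22) + (3)·(9) = 181
58·t² − 362·t + 501 = 0  ⇒  m = 181² − 58·501 = 3703
m = 3703 > 0,  v_rel·d = 181 > 0  ⇒  inside

inside=yes margin=3703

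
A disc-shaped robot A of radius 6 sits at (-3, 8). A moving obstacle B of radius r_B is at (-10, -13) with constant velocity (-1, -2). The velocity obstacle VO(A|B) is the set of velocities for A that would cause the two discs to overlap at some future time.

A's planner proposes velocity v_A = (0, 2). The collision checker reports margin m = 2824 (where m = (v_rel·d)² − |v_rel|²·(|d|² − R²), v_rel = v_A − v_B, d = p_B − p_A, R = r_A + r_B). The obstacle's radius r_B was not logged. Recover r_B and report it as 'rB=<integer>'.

m = 2824
d = (-7, -21);  v_rel = (1, 4),  |v_rel|² = 17
v_rel×d = (1)·(-21) − (4)·(-7) = 7
since m = R²·17 − 7²:  R² = (49 + 2824) / 17 = 169
R = √169 = 13  ⇒  r_B = 13 − 6 = 7

rB=7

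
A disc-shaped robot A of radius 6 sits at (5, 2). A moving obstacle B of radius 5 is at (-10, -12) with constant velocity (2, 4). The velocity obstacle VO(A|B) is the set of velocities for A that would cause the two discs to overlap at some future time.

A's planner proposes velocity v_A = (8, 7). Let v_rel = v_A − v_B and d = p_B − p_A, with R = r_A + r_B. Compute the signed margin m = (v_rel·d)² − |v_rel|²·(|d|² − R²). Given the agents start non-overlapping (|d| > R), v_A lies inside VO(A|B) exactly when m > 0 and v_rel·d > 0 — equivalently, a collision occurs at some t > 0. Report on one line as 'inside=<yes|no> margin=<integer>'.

d = (-15, -14),  |d|² = 421;  R = 6+5 = 11,  c = 421−11² = 300
v_rel = (6, 3),  |v_rel|² = 45;  v_rel·d = (6)·(-15) + (3)·(-14) = -132
45·t² + 264·t + 300 = 0  ⇒  m = (-132)² − 45·300 = 3924
m = 3924 > 0,  v_rel·d = -132 < 0  ⇒  outside

inside=no margin=3924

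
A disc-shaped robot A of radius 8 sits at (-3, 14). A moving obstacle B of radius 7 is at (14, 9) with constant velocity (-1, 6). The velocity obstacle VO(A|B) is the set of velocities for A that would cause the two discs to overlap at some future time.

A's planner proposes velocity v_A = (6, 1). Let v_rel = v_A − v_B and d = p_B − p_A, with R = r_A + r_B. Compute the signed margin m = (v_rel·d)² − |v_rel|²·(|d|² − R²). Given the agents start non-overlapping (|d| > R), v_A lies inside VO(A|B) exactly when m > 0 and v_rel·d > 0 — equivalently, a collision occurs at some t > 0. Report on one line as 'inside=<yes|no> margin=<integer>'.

d = (17, -5),  |d|² = 314;  R = 8+7 = 15,  c = 314−15² = 89
v_rel = (7, -5),  |v_rel|² = 74;  v_rel·d = (7)·(17) + (-5)·(-5) = 144
74·t² − 288·t + 89 = 0  ⇒  m = 144² − 74·89 = 14150
m = 14150 > 0,  v_rel·d = 144 > 0  ⇒  inside

inside=yes margin=14150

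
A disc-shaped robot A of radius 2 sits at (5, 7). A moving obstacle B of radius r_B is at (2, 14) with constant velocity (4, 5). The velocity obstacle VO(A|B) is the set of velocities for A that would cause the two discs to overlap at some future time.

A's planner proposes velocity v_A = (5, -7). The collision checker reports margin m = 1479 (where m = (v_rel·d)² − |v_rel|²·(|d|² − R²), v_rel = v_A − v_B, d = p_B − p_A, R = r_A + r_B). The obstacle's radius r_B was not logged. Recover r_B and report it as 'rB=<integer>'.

m = 1479
d = (-3, 7);  v_rel = (1, -12),  |v_rel|² = 145
v_rel×d = (1)·(7) − (-12)·(-3) = -29
since m = R²·145 − (-29)²:  R² = (841 + 1479) / 145 = 16
R = √16 = 4  ⇒  r_B = 4 − 2 = 2

rB=2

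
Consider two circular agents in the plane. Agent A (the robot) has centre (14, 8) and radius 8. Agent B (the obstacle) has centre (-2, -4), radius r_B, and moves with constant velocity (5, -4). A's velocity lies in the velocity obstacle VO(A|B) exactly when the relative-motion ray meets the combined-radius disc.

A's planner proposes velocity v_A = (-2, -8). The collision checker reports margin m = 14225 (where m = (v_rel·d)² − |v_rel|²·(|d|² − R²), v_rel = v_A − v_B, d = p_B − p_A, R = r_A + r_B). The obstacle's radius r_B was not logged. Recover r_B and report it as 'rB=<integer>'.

m = 14225
d = (-16, -12);  v_rel = (-7, -4),  |v_rel|² = 65
v_rel×d = (-7)·(-12) − (-4)·(-16) = 20
since m = R²·65 − 20²:  R² = (400 + 14225) / 65 = 225
R = √225 = 15  ⇒  r_B = 15 − 8 = 7

rB=7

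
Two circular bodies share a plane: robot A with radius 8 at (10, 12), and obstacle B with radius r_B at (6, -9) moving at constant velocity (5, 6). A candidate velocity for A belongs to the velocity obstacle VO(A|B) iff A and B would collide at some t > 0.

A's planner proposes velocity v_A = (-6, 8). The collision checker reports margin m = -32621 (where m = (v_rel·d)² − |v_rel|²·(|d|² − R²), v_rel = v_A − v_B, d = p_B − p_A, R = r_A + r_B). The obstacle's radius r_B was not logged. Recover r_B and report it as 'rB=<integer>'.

m = -32621
d = (-4, -21);  v_rel = (-11, 2),  |v_rel|² = 125
v_rel×d = (-11)·(-21) − (2)·(-4) = 239
since m = R²·125 − 239²:  R² = (57121 + -32621) / 125 = 196
R = √196 = 14  ⇒  r_B = 14 − 8 = 6

rB=6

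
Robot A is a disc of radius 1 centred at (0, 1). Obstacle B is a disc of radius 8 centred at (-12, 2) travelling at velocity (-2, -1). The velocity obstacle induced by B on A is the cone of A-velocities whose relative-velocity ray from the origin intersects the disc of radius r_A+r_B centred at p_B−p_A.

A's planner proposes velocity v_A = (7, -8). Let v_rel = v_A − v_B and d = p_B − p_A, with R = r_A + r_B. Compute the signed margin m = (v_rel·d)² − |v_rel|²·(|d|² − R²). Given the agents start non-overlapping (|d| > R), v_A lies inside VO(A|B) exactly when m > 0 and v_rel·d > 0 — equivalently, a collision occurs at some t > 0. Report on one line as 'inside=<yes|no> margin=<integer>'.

d = (-12, 1),  |d|² = 145;  R = 1+8 = 9,  c = 145−9² = 64
v_rel = (9, -7),  |v_rel|² = 130;  v_rel·d = (9)·(-12) + (-7)·(1) = -115
130·t² + 230·t + 64 = 0  ⇒  m = (-115)² − 130·64 = 4905
m = 4905 > 0,  v_rel·d = -115 < 0  ⇒  outside

inside=no margin=4905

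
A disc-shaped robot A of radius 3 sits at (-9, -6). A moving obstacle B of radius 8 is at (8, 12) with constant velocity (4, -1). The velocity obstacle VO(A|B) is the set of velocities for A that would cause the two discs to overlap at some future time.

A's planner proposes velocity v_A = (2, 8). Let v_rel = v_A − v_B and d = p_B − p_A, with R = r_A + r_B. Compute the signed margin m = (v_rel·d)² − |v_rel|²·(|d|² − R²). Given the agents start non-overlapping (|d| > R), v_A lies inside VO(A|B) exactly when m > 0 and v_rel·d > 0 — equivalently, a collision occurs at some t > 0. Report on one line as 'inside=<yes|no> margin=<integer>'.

d = (17, 18),  |d|² = 613;  R = 3+8 = 11,  c = 613−11² = 492
v_rel = (-2, 9),  |v_rel|² = 85;  v_rel·d = (-2)·(17) + (9)·(18) = 128
85·t² − 256·t + 492 = 0  ⇒  m = 128² − 85·492 = -25436
m = -25436 < 0,  v_rel·d = 128 > 0  ⇒  outside

inside=no margin=-25436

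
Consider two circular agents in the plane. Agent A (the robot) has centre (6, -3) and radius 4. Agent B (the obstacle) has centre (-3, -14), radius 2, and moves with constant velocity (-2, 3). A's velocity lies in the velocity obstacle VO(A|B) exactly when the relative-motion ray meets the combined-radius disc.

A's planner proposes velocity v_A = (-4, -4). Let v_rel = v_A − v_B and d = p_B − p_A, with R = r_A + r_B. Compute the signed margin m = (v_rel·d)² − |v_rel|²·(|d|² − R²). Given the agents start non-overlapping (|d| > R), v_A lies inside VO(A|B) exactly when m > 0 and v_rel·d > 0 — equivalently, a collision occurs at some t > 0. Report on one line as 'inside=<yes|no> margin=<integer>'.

d = (-9, -11),  |d|² = 202;  R = 4+2 = 6,  c = 202−6² = 166
v_rel = (-2, -7),  |v_rel|² = 53;  v_rel·d = (-2)·(-9) + (-7)·(-11) = 95
53·t² − 190·t + 166 = 0  ⇒  m = 95² − 53·166 = 227
m = 227 > 0,  v_rel·d = 95 > 0  ⇒  inside

inside=yes margin=227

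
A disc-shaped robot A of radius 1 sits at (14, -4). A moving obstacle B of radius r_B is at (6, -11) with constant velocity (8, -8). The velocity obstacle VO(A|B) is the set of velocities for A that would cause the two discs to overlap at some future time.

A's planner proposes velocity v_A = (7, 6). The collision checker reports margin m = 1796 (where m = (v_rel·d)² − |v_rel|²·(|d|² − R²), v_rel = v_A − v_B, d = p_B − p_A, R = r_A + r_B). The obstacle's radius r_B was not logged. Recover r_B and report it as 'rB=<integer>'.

m = 1796
d = (-8, -7);  v_rel = (-1, 14),  |v_rel|² = 197
v_rel×d = (-1)·(-7) − (14)·(-8) = 119
since m = R²·197 − 119²:  R² = (14161 + 1796) / 197 = 81
R = √81 = 9  ⇒  r_B = 9 − 1 = 8

rB=8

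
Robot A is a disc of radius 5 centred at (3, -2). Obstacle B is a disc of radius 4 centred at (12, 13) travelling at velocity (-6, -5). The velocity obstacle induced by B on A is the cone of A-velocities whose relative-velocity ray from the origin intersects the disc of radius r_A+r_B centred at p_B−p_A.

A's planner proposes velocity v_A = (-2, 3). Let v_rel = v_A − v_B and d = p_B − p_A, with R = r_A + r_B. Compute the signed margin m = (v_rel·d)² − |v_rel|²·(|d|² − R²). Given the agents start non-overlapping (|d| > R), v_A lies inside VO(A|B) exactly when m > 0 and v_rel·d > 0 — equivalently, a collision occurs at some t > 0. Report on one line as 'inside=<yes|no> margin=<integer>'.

d = (9, 15),  |d|² = 306;  R = 5+4 = 9,  c = 306−9² = 225
v_rel = (4, 8),  |v_rel|² = 80;  v_rel·d = (4)·(9) + (8)·(15) = 156
80·t² − 312·t + 225 = 0  ⇒  m = 156² − 80·225 = 6336
m = 6336 > 0,  v_rel·d = 156 > 0  ⇒  inside

inside=yes margin=6336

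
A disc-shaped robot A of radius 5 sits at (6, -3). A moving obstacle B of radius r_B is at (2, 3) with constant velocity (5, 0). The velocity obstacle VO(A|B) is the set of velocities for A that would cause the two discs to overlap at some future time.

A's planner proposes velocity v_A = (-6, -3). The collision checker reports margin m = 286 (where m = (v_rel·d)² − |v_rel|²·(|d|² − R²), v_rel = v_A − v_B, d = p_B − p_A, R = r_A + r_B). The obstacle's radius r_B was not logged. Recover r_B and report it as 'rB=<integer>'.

m = 286
d = (-4, 6);  v_rel = (-11, -3),  |v_rel|² = 130
v_rel×d = (-11)·(6) − (-3)·(-4) = -78
since m = R²·130 − (-78)²:  R² = (6084 + 286) / 130 = 49
R = √49 = 7  ⇒  r_B = 7 − 5 = 2

rB=2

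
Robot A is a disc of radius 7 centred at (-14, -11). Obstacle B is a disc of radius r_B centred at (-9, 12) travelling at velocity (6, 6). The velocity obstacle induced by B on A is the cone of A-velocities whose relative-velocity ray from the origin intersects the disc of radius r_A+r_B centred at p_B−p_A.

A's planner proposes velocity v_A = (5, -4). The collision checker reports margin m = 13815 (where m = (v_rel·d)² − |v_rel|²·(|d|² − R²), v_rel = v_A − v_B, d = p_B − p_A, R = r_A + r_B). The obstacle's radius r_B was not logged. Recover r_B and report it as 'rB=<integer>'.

m = 13815
d = (5, 23);  v_rel = (-1, -10),  |v_rel|² = 101
v_rel×d = (-1)·(23) − (-10)·(5) = 27
since m = R²·101 − 27²:  R² = (729 + 13815) / 101 = 144
R = √144 = 12  ⇒  r_B = 12 − 7 = 5

rB=5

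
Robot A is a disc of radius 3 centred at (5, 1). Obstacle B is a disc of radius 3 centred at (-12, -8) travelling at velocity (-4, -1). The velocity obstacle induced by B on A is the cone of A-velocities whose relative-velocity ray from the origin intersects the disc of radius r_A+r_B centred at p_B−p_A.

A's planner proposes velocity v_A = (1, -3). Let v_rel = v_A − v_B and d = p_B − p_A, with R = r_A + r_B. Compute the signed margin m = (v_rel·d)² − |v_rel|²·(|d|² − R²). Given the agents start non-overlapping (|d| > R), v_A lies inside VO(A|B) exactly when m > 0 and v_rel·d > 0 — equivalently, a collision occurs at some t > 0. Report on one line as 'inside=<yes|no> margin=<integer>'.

d = (-17, -9),  |d|² = 370;  R = 3+3 = 6,  c = 370−6² = 334
v_rel = (5, -2),  |v_rel|² = 29;  v_rel·d = (5)·(-17) + (-2)·(-9) = -67
29·t² + 134·t + 334 = 0  ⇒  m = (-67)² − 29·334 = -5197
m = -5197 < 0,  v_rel·d = -67 < 0  ⇒  outside

inside=no margin=-5197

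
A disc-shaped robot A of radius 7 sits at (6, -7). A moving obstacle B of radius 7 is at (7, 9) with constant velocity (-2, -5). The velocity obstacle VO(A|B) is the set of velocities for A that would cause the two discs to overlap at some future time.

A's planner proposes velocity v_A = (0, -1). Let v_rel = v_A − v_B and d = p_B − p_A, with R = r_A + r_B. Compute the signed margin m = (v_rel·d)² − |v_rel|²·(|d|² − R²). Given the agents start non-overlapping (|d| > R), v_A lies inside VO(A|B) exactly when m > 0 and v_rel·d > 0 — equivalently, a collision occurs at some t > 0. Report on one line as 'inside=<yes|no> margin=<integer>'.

d = (1, 16),  |d|² = 257;  R = 7+7 = 14,  c = 257−14² = 61
v_rel = (2, 4),  |v_rel|² = 20;  v_rel·d = (2)·(1) + (4)·(16) = 66
20·t² − 132·t + 61 = 0  ⇒  m = 66² − 20·61 = 3136
m = 3136 > 0,  v_rel·d = 66 > 0  ⇒  inside

inside=yes margin=3136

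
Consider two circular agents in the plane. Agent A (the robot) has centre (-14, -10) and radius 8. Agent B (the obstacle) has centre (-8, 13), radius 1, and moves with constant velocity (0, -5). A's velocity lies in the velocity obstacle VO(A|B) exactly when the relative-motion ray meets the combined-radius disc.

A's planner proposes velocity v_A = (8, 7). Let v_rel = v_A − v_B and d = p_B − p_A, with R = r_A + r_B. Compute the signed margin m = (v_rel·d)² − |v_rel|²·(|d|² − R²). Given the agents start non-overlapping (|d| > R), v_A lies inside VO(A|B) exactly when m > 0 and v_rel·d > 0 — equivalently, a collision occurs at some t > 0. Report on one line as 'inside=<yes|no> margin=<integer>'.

d = (6, 23),  |d|² = 565;  R = 8+1 = 9,  c = 565−9² = 484
v_rel = (8, 12),  |v_rel|² = 208;  v_rel·d = (8)·(6) + (12)·(23) = 324
208·t² − 648·t + 484 = 0  ⇒  m = 324² − 208·484 = 4304
m = 4304 > 0,  v_rel·d = 324 > 0  ⇒  inside

inside=yes margin=4304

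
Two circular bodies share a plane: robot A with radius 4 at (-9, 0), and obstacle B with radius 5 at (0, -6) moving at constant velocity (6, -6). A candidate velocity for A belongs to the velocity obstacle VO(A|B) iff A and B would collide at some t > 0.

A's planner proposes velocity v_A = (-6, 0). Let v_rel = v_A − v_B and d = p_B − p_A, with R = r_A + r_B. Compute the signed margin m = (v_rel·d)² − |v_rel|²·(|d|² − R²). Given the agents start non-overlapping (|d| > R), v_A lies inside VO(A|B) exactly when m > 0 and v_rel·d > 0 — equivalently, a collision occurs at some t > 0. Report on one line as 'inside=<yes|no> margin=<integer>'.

d = (9, -6),  |d|² = 117;  R = 4+5 = 9,  c = 117−9² = 36
v_rel = (-12, 6),  |v_rel|² = 180;  v_rel·d = (-12)·(9) + (6)·(-6) = -144
180·t² + 288·t + 36 = 0  ⇒  m = (-144)² − 180·36 = 14256
m = 14256 > 0,  v_rel·d = -144 < 0  ⇒  outside

inside=no margin=14256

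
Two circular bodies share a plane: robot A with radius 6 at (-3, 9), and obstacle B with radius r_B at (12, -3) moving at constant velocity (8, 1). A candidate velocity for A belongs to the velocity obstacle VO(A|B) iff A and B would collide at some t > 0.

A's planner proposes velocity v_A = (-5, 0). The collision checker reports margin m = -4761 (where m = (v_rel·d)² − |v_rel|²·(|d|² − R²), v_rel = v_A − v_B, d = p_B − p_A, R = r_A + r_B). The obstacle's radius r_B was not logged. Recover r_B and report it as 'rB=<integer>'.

m = -4761
d = (15, -12);  v_rel = (-13, -1),  |v_rel|² = 170
v_rel×d = (-13)·(-12) − (-1)·(15) = 171
since m = R²·170 − 171²:  R² = (29241 + -4761) / 170 = 144
R = √144 = 12  ⇒  r_B = 12 − 6 = 6

rB=6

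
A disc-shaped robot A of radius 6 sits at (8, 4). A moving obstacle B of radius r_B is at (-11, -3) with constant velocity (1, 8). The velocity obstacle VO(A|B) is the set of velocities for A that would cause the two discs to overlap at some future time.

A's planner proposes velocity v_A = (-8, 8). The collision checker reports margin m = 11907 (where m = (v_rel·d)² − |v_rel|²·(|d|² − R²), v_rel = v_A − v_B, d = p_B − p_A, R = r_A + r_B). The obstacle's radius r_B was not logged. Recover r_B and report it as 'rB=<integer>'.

m = 11907
d = (-19, -7);  v_rel = (-9, 0),  |v_rel|² = 81
v_rel×d = (-9)·(-7) − (0)·(-19) = 63
since m = R²·81 − 63²:  R² = (3969 + 11907) / 81 = 196
R = √196 = 14  ⇒  r_B = 14 − 6 = 8

rB=8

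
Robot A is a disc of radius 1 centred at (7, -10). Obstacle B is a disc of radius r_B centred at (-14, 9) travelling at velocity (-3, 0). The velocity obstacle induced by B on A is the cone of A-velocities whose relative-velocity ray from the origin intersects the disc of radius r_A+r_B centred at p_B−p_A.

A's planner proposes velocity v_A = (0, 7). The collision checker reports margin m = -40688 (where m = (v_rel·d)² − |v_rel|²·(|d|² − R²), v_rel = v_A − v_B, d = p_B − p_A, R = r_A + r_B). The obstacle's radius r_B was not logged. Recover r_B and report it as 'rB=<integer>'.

m = -40688
d = (-21, 19);  v_rel = (3, 7),  |v_rel|² = 58
v_rel×d = (3)·(19) − (7)·(-21) = 204
since m = R²·58 − 204²:  R² = (41616 + -40688) / 58 = 16
R = √16 = 4  ⇒  r_B = 4 − 1 = 3

rB=3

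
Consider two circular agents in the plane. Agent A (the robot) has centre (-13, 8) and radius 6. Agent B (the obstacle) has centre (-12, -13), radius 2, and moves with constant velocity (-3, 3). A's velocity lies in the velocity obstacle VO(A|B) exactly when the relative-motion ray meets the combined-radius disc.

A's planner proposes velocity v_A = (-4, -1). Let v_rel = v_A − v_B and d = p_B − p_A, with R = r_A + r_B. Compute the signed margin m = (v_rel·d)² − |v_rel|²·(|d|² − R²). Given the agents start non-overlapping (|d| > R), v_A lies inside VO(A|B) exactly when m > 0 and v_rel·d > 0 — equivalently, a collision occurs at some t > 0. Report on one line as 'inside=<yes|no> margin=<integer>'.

d = (1, -21),  |d|² = 442;  R = 6+2 = 8,  c = 442−8² = 378
v_rel = (-1, -4),  |v_rel|² = 17;  v_rel·d = (-1)·(1) + (-4)·(-21) = 83
17·t² − 166·t + 378 = 0  ⇒  m = 83² − 17·378 = 463
m = 463 > 0,  v_rel·d = 83 > 0  ⇒  inside

inside=yes margin=463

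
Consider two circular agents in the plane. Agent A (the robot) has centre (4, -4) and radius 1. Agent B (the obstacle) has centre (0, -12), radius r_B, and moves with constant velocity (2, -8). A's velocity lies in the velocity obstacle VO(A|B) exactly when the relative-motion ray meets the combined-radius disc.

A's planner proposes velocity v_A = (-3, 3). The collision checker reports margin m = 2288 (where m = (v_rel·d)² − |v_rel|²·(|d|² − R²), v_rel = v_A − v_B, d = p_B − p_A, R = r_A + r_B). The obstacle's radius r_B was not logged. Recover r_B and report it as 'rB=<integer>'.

m = 2288
d = (-4, -8);  v_rel = (-5, 11),  |v_rel|² = 146
v_rel×d = (-5)·(-8) − (11)·(-4) = 84
since m = R²·146 − 84²:  R² = (7056 + 2288) / 146 = 64
R = √64 = 8  ⇒  r_B = 8 − 1 = 7

rB=7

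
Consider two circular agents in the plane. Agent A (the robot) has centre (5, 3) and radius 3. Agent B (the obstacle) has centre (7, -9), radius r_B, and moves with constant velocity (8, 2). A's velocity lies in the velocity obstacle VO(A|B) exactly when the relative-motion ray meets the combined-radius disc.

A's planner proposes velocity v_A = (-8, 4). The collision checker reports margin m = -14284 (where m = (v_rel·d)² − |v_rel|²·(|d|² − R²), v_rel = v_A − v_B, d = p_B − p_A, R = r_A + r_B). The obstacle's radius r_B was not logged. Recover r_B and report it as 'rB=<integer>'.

m = -14284
d = (2, -12);  v_rel = (-16, 2),  |v_rel|² = 260
v_rel×d = (-16)·(-12) − (2)·(2) = 188
since m = R²·260 − 188²:  R² = (35344 + -14284) / 260 = 81
R = √81 = 9  ⇒  r_B = 9 − 3 = 6

rB=6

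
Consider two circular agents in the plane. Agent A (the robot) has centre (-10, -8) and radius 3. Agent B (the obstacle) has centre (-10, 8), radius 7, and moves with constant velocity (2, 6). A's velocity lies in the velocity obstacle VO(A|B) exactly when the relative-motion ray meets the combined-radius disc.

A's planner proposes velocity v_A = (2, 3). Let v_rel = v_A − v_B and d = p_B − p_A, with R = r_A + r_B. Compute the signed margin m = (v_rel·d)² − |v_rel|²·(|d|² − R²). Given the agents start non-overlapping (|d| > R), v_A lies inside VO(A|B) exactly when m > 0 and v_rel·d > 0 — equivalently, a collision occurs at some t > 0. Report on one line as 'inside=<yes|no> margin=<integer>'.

d = (0, 16),  |d|² = 256;  R = 3+7 = 10,  c = 256−10² = 156
v_rel = (0, -3),  |v_rel|² = 9;  v_rel·d = (0)·(0) + (-3)·(16) = -48
9·t² + 96·t + 156 = 0  ⇒  m = (-48)² − 9·156 = 900
m = 900 > 0,  v_rel·d = -48 < 0  ⇒  outside

inside=no margin=900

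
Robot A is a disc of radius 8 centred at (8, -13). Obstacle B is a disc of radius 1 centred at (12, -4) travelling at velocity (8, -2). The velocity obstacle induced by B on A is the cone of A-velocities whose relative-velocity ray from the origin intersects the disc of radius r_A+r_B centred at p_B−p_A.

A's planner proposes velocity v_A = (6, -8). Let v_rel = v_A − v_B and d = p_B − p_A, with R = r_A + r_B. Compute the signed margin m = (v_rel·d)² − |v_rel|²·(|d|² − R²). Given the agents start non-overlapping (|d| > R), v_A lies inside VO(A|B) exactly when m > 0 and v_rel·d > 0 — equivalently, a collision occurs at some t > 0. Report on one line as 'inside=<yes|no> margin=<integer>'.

d = (4, 9),  |d|² = 97;  R = 8+1 = 9,  c = 97−9² = 16
v_rel = (-2, -6),  |v_rel|² = 40;  v_rel·d = (-2)·(4) + (-6)·(9) = -62
40·t² + 124·t + 16 = 0  ⇒  m = (-62)² − 40·16 = 3204
m = 3204 > 0,  v_rel·d = -62 < 0  ⇒  outside

inside=no margin=3204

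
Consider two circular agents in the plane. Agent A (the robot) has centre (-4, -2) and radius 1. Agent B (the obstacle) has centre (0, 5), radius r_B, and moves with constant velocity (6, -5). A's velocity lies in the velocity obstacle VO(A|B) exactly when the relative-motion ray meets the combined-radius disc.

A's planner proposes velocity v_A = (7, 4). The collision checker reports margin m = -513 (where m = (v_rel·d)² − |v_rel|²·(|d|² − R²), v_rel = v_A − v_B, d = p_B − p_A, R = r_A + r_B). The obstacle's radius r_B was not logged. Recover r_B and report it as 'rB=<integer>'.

m = -513
d = (4, 7);  v_rel = (1, 9),  |v_rel|² = 82
v_rel×d = (1)·(7) − (9)·(4) = -29
since m = R²·82 − (-29)²:  R² = (841 + -513) / 82 = 4
R = √4 = 2  ⇒  r_B = 2 − 1 = 1

rB=1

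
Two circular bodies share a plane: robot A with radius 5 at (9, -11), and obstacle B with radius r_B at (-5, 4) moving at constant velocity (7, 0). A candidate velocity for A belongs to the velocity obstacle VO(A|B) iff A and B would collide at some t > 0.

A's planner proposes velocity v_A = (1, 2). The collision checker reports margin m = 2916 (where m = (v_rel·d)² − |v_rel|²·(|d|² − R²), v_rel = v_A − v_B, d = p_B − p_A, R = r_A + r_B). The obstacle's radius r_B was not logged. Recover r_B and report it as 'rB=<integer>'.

m = 2916
d = (-14, 15);  v_rel = (-6, 2),  |v_rel|² = 40
v_rel×d = (-6)·(15) − (2)·(-14) = -62
since m = R²·40 − (-62)²:  R² = (3844 + 2916) / 40 = 169
R = √169 = 13  ⇒  r_B = 13 − 5 = 8

rB=8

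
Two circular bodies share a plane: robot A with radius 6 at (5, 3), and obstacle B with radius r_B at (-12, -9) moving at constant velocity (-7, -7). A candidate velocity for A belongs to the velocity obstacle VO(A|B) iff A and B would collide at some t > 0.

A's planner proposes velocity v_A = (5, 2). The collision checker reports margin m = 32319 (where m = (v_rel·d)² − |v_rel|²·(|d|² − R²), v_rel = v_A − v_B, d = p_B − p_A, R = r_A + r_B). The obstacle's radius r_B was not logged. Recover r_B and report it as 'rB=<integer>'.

m = 32319
d = (-17, -12);  v_rel = (12, 9),  |v_rel|² = 225
v_rel×d = (12)·(-12) − (9)·(-17) = 9
since m = R²·225 − 9²:  R² = (81 + 32319) / 225 = 144
R = √144 = 12  ⇒  r_B = 12 − 6 = 6

rB=6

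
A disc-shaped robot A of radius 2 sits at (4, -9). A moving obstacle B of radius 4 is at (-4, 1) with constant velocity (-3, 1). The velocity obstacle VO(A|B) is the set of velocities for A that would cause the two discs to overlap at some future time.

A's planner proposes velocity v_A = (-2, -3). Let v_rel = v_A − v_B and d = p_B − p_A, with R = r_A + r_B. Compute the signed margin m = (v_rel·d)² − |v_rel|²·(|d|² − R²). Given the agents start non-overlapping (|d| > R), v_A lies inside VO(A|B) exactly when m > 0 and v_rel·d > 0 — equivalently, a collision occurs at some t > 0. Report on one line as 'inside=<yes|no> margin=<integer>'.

d = (-8, 10),  |d|² = 164;  R = 2+4 = 6,  c = 164−6² = 128
v_rel = (1, -4),  |v_rel|² = 17;  v_rel·d = (1)·(-8) + (-4)·(10) = -48
17·t² + 96·t + 128 = 0  ⇒  m = (-48)² − 17·128 = 128
m = 128 > 0,  v_rel·d = -48 < 0  ⇒  outside

inside=no margin=128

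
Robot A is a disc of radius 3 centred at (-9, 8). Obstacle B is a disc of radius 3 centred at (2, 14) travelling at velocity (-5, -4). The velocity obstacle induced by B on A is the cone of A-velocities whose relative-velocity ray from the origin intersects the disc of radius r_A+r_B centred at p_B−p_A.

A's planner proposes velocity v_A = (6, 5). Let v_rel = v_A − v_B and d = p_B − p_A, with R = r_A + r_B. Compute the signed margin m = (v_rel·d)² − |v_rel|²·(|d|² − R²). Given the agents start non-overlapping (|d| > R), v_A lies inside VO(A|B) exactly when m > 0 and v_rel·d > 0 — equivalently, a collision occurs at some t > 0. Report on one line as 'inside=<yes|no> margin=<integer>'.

d = (11, 6),  |d|² = 157;  R = 3+3 = 6,  c = 157−6² = 121
v_rel = (11, 9),  |v_rel|² = 202;  v_rel·d = (11)·(11) + (9)·(6) = 175
202·t² − 350·t + 121 = 0  ⇒  m = 175² − 202·121 = 6183
m = 6183 > 0,  v_rel·d = 175 > 0  ⇒  inside

inside=yes margin=6183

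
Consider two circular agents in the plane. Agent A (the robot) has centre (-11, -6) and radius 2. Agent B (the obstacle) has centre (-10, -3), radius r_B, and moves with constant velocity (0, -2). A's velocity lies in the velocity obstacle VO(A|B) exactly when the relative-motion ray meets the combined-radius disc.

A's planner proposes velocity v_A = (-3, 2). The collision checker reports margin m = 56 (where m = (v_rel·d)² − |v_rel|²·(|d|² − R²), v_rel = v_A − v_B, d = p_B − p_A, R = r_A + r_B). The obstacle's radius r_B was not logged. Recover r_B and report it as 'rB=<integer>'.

m = 56
d = (1, 3);  v_rel = (-3, 4),  |v_rel|² = 25
v_rel×d = (-3)·(3) − (4)·(1) = -13
since m = R²·25 − (-13)²:  R² = (169 + 56) / 25 = 9
R = √9 = 3  ⇒  r_B = 3 − 2 = 1

rB=1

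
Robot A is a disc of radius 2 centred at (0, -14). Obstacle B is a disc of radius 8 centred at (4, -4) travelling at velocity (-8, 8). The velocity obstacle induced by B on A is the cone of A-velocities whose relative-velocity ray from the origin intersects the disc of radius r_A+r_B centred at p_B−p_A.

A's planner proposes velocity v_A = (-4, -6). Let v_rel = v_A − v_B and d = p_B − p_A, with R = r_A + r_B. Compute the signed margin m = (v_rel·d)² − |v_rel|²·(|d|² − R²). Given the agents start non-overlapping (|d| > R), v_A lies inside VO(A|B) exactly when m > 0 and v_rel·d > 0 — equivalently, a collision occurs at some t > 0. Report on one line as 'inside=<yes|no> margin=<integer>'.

d = (4, 10),  |d|² = 116;  R = 2+8 = 10,  c = 116−10² = 16
v_rel = (4, -14),  |v_rel|² = 212;  v_rel·d = (4)·(4) + (-14)·(10) = -124
212·t² + 248·t + 16 = 0  ⇒  m = (-124)² − 212·16 = 11984
m = 11984 > 0,  v_rel·d = -124 < 0  ⇒  outside

inside=no margin=11984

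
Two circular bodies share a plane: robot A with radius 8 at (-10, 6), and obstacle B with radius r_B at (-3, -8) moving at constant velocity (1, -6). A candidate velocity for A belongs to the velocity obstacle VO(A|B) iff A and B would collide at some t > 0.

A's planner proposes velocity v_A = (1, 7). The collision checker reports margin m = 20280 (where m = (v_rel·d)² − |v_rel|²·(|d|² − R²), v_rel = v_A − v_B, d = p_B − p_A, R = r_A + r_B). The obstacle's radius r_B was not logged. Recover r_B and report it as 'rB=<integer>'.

m = 20280
d = (7, -14);  v_rel = (0, 13),  |v_rel|² = 169
v_rel×d = (0)·(-14) − (13)·(7) = -91
since m = R²·169 − (-91)²:  R² = (8281 + 20280) / 169 = 169
R = √169 = 13  ⇒  r_B = 13 − 8 = 5

rB=5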